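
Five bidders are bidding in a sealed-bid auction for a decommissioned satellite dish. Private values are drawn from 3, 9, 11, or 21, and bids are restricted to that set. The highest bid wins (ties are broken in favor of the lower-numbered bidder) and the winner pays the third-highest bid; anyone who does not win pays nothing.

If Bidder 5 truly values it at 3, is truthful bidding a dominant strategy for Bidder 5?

Check each profile of the others' bids and compare truth against every alternative bid.
Others bid (3, 3, 3, 3): truth gives 0, best alternative gives 0.
Others bid (3, 3, 3, 9): truth gives 0, best alternative gives 0.
Others bid (3, 3, 3, 11): truth gives 0, best alternative gives 0.
Others bid (3, 3, 3, 21): truth gives 0, best alternative gives 0.
Others bid (3, 3, 9, 3): truth gives 0, best alternative gives 0.
Others bid (3, 3, 9, 9): truth gives 0, best alternative gives 0.
(Remaining 250 profiles checked similarly; truth is weakly best in each.)
In every case the truthful bid is at least as good as any alternative, so it is a dominant strategy.

Yes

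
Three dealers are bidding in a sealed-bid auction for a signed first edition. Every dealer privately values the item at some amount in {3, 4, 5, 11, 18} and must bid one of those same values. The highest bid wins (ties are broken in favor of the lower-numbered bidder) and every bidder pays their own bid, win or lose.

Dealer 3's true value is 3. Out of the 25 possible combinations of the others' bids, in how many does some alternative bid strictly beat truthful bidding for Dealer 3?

Others bid (3, 3): truth gives -3; bid 4 gives -1 > -3. Violating.
Others bid (3, 4): truth gives -3; bid 5 gives -2 > -3. Violating.
Others bid (4, 3): truth gives -3; bid 5 gives -2 > -3. Violating.
Others bid (4, 4): truth gives -3; bid 5 gives -2 > -3. Violating.
Others bid (3, 5): truth gives -3; no alternative beats it.
Others bid (3, 11): truth gives -3; no alternative beats it.
(Checking all 25 profiles: 4 have a profitable deviation, 21 do not.)

4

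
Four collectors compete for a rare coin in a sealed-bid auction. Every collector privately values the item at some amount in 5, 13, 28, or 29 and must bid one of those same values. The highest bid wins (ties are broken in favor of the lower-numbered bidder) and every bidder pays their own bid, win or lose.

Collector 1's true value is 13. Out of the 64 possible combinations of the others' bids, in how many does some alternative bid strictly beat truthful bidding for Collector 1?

Others bid (5, 5, 5): truth gives 0; bid 5 gives 8 > 0. Violating.
Others bid (5, 5, 28): truth gives -13; bid 5 gives -5 > -13. Violating.
Others bid (5, 5, 29): truth gives -13; bid 5 gives -5 > -13. Violating.
Others bid (5, 13, 28): truth gives -13; bid 5 gives -5 > -13. Violating.
Others bid (5, 5, 13): truth gives 0; no alternative beats it.
Others bid (5, 13, 5): truth gives 0; no alternative beats it.
(Checking all 64 profiles: 57 have a profitable deviation, 7 do not.)

57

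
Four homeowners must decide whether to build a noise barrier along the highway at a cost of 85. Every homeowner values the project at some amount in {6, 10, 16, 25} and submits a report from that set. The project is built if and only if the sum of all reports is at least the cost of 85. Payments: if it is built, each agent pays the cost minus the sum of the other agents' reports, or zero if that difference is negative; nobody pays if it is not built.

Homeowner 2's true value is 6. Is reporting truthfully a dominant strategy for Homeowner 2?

Check each profile of the others' reports and compare truth against every alternative report.
Others report (25, 25, 25): truth gives 0, best alternative gives -4.
Others report (6, 6, 6): truth gives 0, best alternative gives 0.
Others report (6, 6, 10): truth gives 0, best alternative gives 0.
Others report (6, 6, 16): truth gives 0, best alternative gives 0.
Others report (6, 6, 25): truth gives 0, best alternative gives 0.
Others report (6, 10, 6): truth gives 0, best alternative gives 0.
(Remaining 58 profiles checked similarly; truth is weakly best in each.)
In every case the truthful report is at least as good as any alternative, so it is a dominant strategy.

Yes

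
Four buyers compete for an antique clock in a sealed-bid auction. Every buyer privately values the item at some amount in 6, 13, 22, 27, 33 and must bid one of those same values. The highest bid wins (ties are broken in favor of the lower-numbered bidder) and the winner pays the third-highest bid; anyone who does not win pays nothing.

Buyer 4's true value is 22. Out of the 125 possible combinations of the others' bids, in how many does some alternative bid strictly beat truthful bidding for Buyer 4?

24

Others bid (6, 6, 22): truth gives 0; bid 27 gives 16 > 0. Violating.
Others bid (6, 6, 27): truth gives 0; bid 33 gives 16 > 0. Violating.
Others bid (6, 13, 22): truth gives 0; bid 27 gives 9 > 0. Violating.
Others bid (6, 13, 27): truth gives 0; bid 33 gives 9 > 0. Violating.
Others bid (6, 6, 6): truth gives 16; no alternative beats it.
Others bid (6, 6, 13): truth gives 16; no alternative beats it.
(Checking all 125 profiles: 24 have a profitable deviation, 101 do not.)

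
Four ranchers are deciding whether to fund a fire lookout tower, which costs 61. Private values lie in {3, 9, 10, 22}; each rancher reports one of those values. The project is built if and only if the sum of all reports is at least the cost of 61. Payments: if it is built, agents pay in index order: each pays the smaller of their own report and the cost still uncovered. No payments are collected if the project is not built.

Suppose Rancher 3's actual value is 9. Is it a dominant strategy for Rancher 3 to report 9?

Consider the case where Rancher 1 reports 22, Rancher 2 reports 22 and Rancher 4 reports 22.
Truthful report 9: project built, pays 9, utility 9 - 9 = 0.
Report 3 instead: project built, pays 3, utility 9 - 3 = 6.
Since 6 > 0, reporting 3 is strictly better here, so truthful reporting is not dominant.

No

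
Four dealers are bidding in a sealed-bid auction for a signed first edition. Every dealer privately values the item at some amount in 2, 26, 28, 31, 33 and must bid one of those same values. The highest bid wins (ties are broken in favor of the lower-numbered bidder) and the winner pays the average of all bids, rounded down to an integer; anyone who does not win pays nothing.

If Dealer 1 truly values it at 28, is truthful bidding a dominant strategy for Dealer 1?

No

Consider the case where Dealer 2 bids 2, Dealer 3 bids 2 and Dealer 4 bids 2.
Truthful bid 28: wins, pays 8, utility 28 - 8 = 20.
Bid 2 instead: wins, pays 2, utility 28 - 2 = 26.
Since 26 > 20, bidding 2 is strictly better here, so truthful bidding is not dominant.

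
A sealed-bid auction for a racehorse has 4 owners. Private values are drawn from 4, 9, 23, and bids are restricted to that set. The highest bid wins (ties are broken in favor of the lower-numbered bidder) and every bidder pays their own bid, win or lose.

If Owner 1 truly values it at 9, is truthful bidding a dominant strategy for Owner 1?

No

Consider the case where Owner 2 bids 4, Owner 3 bids 4 and Owner 4 bids 4.
Truthful bid 9: wins, pays 9, utility 9 - 9 = 0.
Bid 4 instead: wins, pays 4, utility 9 - 4 = 5.
Since 5 > 0, bidding 4 is strictly better here, so truthful bidding is not dominant.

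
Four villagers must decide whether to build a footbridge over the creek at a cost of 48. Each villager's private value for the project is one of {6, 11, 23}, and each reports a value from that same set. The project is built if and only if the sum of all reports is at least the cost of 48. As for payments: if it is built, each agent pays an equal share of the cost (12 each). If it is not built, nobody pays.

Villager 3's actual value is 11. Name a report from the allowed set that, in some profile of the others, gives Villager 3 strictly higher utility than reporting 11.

6

Suppose Villager 1 reports 6, Villager 2 reports 11 and Villager 4 reports 23.
Report 11: project built, pays 12, utility 11 - 12 = -1.
Report 6: project not built, utility 0.
So reporting 6 beats truth here (0 > -1).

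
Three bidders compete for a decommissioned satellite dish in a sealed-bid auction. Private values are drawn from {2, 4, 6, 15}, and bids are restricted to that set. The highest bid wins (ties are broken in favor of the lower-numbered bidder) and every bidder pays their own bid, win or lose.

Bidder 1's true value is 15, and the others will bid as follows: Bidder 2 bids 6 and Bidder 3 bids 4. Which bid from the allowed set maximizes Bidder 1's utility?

6

Bid 2: loses but pays 2, utility -2.
Bid 4: loses but pays 4, utility -4.
Bid 6: wins, pays 6, utility 15 - 6 = 9.
Bid 15: wins, pays 15, utility 15 - 15 = 0.
The best choice is 6 with utility 9.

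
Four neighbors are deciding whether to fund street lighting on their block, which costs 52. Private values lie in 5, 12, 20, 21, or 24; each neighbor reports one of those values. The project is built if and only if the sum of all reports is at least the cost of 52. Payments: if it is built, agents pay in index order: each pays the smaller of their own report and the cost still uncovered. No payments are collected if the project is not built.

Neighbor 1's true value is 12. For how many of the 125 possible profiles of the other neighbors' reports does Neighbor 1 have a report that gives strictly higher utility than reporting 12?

Others report (5, 20, 24): truth gives 0; report 5 gives 7 > 0. Violating.
Others report (5, 21, 21): truth gives 0; report 5 gives 7 > 0. Violating.
Others report (5, 21, 24): truth gives 0; report 5 gives 7 > 0. Violating.
Others report (5, 24, 20): truth gives 0; report 5 gives 7 > 0. Violating.
Others report (5, 5, 5): truth gives 0; no alternative beats it.
Others report (5, 5, 12): truth gives 0; no alternative beats it.
(Checking all 125 profiles: 75 have a profitable deviation, 50 do not.)

75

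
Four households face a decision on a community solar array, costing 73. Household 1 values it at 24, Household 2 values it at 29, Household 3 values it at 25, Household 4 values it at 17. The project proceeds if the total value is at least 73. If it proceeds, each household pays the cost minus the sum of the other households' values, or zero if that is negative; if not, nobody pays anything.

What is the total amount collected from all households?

Total value 95 ≥ cost 73, so it is built.
Household 1: others sum to 71; max(0, 73 - 71) = 2.
Household 2: others sum to 66; max(0, 73 - 66) = 7.
Household 3: others sum to 70; max(0, 73 - 70) = 3.
Household 4: others sum to 78; max(0, 73 - 78) = 0.
Total collected = 2 + 7 + 3 + 0 = 12.

12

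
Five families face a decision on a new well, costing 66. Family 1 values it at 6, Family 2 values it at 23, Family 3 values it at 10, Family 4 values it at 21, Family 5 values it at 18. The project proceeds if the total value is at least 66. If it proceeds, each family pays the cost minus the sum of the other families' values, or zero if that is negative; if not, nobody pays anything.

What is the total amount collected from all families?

26

Total value 78 ≥ cost 66, so it is built.
Family 1: others sum to 72; max(0, 66 - 72) = 0.
Family 2: others sum to 55; max(0, 66 - 55) = 11.
Family 3: others sum to 68; max(0, 66 - 68) = 0.
Family 4: others sum to 57; max(0, 66 - 57) = 9.
Family 5: others sum to 60; max(0, 66 - 60) = 6.
Total collected = 0 + 11 + 0 + 9 + 6 = 26.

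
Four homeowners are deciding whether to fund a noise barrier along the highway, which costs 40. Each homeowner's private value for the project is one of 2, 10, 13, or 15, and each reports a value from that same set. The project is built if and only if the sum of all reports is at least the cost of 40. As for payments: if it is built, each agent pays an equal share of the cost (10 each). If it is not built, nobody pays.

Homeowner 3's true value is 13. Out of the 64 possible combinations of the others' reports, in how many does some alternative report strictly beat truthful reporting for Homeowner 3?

Others report (2, 10, 13): truth gives 0; report 15 gives 3 > 0. Violating.
Others report (2, 13, 10): truth gives 0; report 15 gives 3 > 0. Violating.
Others report (10, 2, 13): truth gives 0; report 15 gives 3 > 0. Violating.
Others report (10, 13, 2): truth gives 0; report 15 gives 3 > 0. Violating.
Others report (2, 2, 2): truth gives 0; no alternative beats it.
Others report (2, 2, 10): truth gives 0; no alternative beats it.
(Checking all 64 profiles: 6 have a profitable deviation, 58 do not.)

6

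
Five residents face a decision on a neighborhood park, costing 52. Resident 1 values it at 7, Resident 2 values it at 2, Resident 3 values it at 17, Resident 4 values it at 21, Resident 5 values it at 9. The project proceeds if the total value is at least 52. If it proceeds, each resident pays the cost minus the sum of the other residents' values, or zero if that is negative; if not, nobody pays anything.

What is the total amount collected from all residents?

Total value 56 ≥ cost 52, so it is built.
Resident 1: others sum to 49; max(0, 52 - 49) = 3.
Resident 2: others sum to 54; max(0, 52 - 54) = 0.
Resident 3: others sum to 39; max(0, 52 - 39) = 13.
Resident 4: others sum to 35; max(0, 52 - 35) = 17.
Resident 5: others sum to 47; max(0, 52 - 47) = 5.
Total collected = 3 + 0 + 13 + 17 + 5 = 38.

38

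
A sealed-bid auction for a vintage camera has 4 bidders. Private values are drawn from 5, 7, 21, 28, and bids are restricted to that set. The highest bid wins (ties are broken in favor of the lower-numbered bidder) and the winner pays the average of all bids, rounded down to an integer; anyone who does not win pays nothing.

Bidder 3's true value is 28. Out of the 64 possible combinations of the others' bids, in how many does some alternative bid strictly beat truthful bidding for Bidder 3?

Others bid (5, 5, 5): truth gives 18; bid 7 gives 23 > 18. Violating.
Others bid (5, 5, 7): truth gives 17; bid 7 gives 22 > 17. Violating.
Others bid (5, 5, 21): truth gives 14; bid 21 gives 15 > 14. Violating.
Others bid (5, 7, 5): truth gives 17; bid 21 gives 19 > 17. Violating.
Others bid (5, 5, 28): truth gives 12; no alternative beats it.
Others bid (5, 7, 28): truth gives 11; no alternative beats it.
(Checking all 64 profiles: 12 have a profitable deviation, 52 do not.)

12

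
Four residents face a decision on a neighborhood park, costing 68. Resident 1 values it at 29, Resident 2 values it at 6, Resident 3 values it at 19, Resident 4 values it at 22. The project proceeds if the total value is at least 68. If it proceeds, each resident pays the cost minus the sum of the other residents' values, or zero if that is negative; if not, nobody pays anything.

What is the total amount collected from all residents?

Total value 76 ≥ cost 68, so it is built.
Resident 1: others sum to 47; max(0, 68 - 47) = 21.
Resident 2: others sum to 70; max(0, 68 - 70) = 0.
Resident 3: others sum to 57; max(0, 68 - 57) = 11.
Resident 4: others sum to 54; max(0, 68 - 54) = 14.
Total collected = 21 + 0 + 11 + 14 = 46.

46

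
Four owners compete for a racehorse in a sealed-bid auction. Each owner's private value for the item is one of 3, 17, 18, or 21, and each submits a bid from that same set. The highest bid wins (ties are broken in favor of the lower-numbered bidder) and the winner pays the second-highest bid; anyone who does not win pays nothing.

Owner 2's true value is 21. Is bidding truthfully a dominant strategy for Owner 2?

Yes

Check each profile of the others' bids and compare truth against every alternative bid.
Others bid (18, 3, 3): truth gives 3, best alternative gives 0.
Others bid (18, 3, 17): truth gives 3, best alternative gives 0.
Others bid (18, 3, 18): truth gives 3, best alternative gives 0.
Others bid (18, 17, 3): truth gives 3, best alternative gives 0.
Others bid (18, 17, 17): truth gives 3, best alternative gives 0.
Others bid (18, 17, 18): truth gives 3, best alternative gives 0.
(Remaining 58 profiles checked similarly; truth is weakly best in each.)
In every case the truthful bid is at least as good as any alternative, so it is a dominant strategy.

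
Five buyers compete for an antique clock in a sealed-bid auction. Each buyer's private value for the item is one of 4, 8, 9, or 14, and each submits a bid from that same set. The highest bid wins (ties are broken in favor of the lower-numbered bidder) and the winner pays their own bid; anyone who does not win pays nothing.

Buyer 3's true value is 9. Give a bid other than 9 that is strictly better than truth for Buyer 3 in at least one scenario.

8

Suppose Buyer 1 bids 4, Buyer 2 bids 4, Buyer 4 bids 4 and Buyer 5 bids 4.
Bid 9: wins, pays 9, utility 9 - 9 = 0.
Bid 8: wins, pays 8, utility 9 - 8 = 1.
So bidding 8 beats truth here (1 > 0).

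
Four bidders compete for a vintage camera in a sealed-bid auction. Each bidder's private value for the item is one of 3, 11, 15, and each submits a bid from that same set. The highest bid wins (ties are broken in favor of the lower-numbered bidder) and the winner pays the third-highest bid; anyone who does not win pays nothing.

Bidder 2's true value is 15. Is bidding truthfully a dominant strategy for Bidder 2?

Check each profile of the others' bids and compare truth against every alternative bid.
Others bid (3, 3, 15): truth gives 12, best alternative gives 0.
Others bid (3, 15, 3): truth gives 12, best alternative gives 0.
Others bid (11, 3, 3): truth gives 12, best alternative gives 0.
Others bid (3, 11, 15): truth gives 4, best alternative gives 0.
Others bid (3, 15, 11): truth gives 4, best alternative gives 0.
Others bid (11, 3, 11): truth gives 4, best alternative gives 0.
(Remaining 21 profiles checked similarly; truth is weakly best in each.)
In every case the truthful bid is at least as good as any alternative, so it is a dominant strategy.

Yes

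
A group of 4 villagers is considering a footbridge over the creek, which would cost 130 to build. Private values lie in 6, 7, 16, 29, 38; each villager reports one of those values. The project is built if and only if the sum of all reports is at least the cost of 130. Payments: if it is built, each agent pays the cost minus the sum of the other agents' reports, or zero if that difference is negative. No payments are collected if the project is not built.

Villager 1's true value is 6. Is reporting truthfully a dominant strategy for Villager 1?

Yes

Check each profile of the others' reports and compare truth against every alternative report.
Others report (6, 6, 6): truth gives 0, best alternative gives 0.
Others report (6, 6, 7): truth gives 0, best alternative gives 0.
Others report (6, 6, 16): truth gives 0, best alternative gives 0.
Others report (6, 6, 29): truth gives 0, best alternative gives 0.
Others report (6, 6, 38): truth gives 0, best alternative gives 0.
Others report (6, 7, 6): truth gives 0, best alternative gives 0.
(Remaining 119 profiles checked similarly; truth is weakly best in each.)
In every case the truthful report is at least as good as any alternative, so it is a dominant strategy.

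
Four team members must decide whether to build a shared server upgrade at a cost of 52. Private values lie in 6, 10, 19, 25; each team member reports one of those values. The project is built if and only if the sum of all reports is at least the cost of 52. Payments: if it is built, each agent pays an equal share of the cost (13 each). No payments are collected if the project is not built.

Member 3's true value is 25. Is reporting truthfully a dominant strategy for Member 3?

Yes

Check each profile of the others' reports and compare truth against every alternative report.
Others report (6, 6, 19): truth gives 12, best alternative gives 0.
Others report (6, 19, 6): truth gives 12, best alternative gives 0.
Others report (10, 10, 10): truth gives 12, best alternative gives 0.
Others report (19, 6, 6): truth gives 12, best alternative gives 0.
Others report (6, 6, 25): truth gives 12, best alternative gives 12.
Others report (6, 10, 19): truth gives 12, best alternative gives 12.
(Remaining 58 profiles checked similarly; truth is weakly best in each.)
In every case the truthful report is at least as good as any alternative, so it is a dominant strategy.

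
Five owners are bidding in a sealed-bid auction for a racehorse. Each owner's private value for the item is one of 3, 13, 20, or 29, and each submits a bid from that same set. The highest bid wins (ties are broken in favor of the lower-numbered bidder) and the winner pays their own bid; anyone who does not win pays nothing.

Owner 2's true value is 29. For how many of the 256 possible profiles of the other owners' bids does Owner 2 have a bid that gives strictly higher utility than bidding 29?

54

Others bid (3, 3, 3, 3): truth gives 0; bid 13 gives 16 > 0. Violating.
Others bid (3, 3, 3, 13): truth gives 0; bid 13 gives 16 > 0. Violating.
Others bid (3, 3, 3, 20): truth gives 0; bid 20 gives 9 > 0. Violating.
Others bid (3, 3, 13, 3): truth gives 0; bid 13 gives 16 > 0. Violating.
Others bid (3, 3, 3, 29): truth gives 0; no alternative beats it.
Others bid (3, 3, 13, 29): truth gives 0; no alternative beats it.
(Checking all 256 profiles: 54 have a profitable deviation, 202 do not.)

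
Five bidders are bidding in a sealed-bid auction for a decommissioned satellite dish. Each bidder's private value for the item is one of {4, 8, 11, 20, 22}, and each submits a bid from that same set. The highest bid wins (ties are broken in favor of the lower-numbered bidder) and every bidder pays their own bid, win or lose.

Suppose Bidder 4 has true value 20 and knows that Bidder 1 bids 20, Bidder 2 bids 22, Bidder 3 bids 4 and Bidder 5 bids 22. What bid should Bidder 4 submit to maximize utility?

4

Bid 4: loses but pays 4, utility -4.
Bid 8: loses but pays 8, utility -8.
Bid 11: loses but pays 11, utility -11.
Bid 20: loses but pays 20, utility -20.
Bid 22: loses but pays 22, utility -22.
The best choice is 4 with utility -4.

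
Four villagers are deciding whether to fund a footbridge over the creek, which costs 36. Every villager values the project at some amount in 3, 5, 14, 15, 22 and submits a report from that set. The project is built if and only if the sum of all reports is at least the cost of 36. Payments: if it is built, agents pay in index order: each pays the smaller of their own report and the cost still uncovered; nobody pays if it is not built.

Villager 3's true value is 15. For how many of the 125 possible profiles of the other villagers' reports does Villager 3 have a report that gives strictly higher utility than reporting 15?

Others report (3, 3, 22): truth gives 0; report 14 gives 1 > 0. Violating.
Others report (3, 5, 14): truth gives 0; report 14 gives 1 > 0. Violating.
Others report (3, 5, 15): truth gives 0; report 14 gives 1 > 0. Violating.
Others report (3, 5, 22): truth gives 0; report 14 gives 1 > 0. Violating.
Others report (3, 3, 3): truth gives 0; no alternative beats it.
Others report (3, 3, 5): truth gives 0; no alternative beats it.
(Checking all 125 profiles: 80 have a profitable deviation, 45 do not.)

80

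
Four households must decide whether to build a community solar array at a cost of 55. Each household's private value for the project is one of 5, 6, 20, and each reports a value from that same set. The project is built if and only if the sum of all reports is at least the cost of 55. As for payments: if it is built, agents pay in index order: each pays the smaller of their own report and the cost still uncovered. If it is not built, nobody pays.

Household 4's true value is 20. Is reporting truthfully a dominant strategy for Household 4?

Check each profile of the others' reports and compare truth against every alternative report.
Others report (6, 20, 20): truth gives 11, best alternative gives 0.
Others report (20, 6, 20): truth gives 11, best alternative gives 0.
Others report (20, 20, 6): truth gives 11, best alternative gives 0.
Others report (5, 20, 20): truth gives 10, best alternative gives 0.
Others report (20, 5, 20): truth gives 10, best alternative gives 0.
Others report (20, 20, 5): truth gives 10, best alternative gives 0.
(Remaining 21 profiles checked similarly; truth is weakly best in each.)
In every case the truthful report is at least as good as any alternative, so it is a dominant strategy.

Yes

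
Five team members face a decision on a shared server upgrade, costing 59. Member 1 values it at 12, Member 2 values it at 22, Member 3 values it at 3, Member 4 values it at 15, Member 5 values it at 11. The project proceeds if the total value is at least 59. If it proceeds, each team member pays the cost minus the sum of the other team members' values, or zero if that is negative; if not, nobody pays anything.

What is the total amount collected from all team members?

Total value 63 ≥ cost 59, so it is built.
Member 1: others sum to 51; max(0, 59 - 51) = 8.
Member 2: others sum to 41; max(0, 59 - 41) = 18.
Member 3: others sum to 60; max(0, 59 - 60) = 0.
Member 4: others sum to 48; max(0, 59 - 48) = 11.
Member 5: others sum to 52; max(0, 59 - 52) = 7.
Total collected = 8 + 18 + 0 + 11 + 7 = 44.

44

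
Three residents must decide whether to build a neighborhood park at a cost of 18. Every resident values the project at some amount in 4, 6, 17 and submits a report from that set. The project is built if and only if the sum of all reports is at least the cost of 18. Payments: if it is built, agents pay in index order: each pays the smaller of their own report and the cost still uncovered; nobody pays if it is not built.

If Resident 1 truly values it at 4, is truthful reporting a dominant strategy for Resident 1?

Check each profile of the others' reports and compare truth against every alternative report.
Others report (4, 17): truth gives 0, best alternative gives -2.
Others report (6, 6): truth gives 0, best alternative gives -2.
Others report (6, 17): truth gives 0, best alternative gives -2.
Others report (17, 4): truth gives 0, best alternative gives -2.
Others report (17, 6): truth gives 0, best alternative gives -2.
Others report (17, 17): truth gives 0, best alternative gives -2.
(Remaining 3 profiles checked similarly; truth is weakly best in each.)
In every case the truthful report is at least as good as any alternative, so it is a dominant strategy.

Yes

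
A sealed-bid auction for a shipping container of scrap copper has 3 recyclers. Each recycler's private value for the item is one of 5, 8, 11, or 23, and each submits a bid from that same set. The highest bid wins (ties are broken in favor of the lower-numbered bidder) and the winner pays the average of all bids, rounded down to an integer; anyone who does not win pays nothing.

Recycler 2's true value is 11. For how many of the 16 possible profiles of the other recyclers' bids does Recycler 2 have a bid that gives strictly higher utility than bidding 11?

Others bid (5, 5): truth gives 4; bid 8 gives 5 > 4. Violating.
Others bid (5, 8): truth gives 3; bid 8 gives 4 > 3. Violating.
Others bid (5, 11): truth gives 2; no alternative beats it.
Others bid (5, 23): truth gives 0; no alternative beats it.
(Checking all 16 profiles: 2 have a profitable deviation, 14 do not.)

2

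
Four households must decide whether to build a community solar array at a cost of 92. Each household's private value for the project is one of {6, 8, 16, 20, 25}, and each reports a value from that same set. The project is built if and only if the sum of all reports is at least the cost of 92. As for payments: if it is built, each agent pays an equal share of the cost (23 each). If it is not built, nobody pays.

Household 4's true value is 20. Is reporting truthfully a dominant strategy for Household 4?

No

Consider the case where Household 1 reports 25, Household 2 reports 25 and Household 3 reports 25.
Truthful report 20: project built, pays 23, utility 20 - 23 = -3.
Report 6 instead: project not built, utility 0.
Since 0 > -3, reporting 6 is strictly better here, so truthful reporting is not dominant.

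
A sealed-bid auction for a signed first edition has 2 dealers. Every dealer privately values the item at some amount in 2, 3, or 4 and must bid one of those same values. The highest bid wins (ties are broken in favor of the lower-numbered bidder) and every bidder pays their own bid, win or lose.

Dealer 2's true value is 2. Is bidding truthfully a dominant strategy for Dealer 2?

No

Consider the case where Dealer 1 bids 2.
Truthful bid 2: loses but pays 2, utility -2.
Bid 3 instead: wins, pays 3, utility 2 - 3 = -1.
Since -1 > -2, bidding 3 is strictly better here, so truthful bidding is not dominant.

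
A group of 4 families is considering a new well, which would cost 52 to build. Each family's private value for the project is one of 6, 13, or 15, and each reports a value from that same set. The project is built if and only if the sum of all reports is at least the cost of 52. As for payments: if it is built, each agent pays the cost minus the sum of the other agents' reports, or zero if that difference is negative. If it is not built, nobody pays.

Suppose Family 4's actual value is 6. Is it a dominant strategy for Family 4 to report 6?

Yes

Check each profile of the others' reports and compare truth against every alternative report.
Others report (13, 13, 13): truth gives 0, best alternative gives -7.
Others report (13, 13, 15): truth gives 0, best alternative gives -5.
Others report (13, 15, 13): truth gives 0, best alternative gives -5.
Others report (15, 13, 13): truth gives 0, best alternative gives -5.
Others report (13, 15, 15): truth gives 0, best alternative gives -3.
Others report (15, 13, 15): truth gives 0, best alternative gives -3.
(Remaining 21 profiles checked similarly; truth is weakly best in each.)
In every case the truthful report is at least as good as any alternative, so it is a dominant strategy.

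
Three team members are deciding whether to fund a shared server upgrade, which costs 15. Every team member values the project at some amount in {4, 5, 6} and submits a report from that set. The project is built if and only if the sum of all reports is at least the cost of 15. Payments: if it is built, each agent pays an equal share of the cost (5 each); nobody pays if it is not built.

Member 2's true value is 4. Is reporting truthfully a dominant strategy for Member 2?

Yes

Check each profile of the others' reports and compare truth against every alternative report.
Others report (4, 6): truth gives 0, best alternative gives -1.
Others report (5, 5): truth gives 0, best alternative gives -1.
Others report (6, 4): truth gives 0, best alternative gives -1.
Others report (5, 6): truth gives -1, best alternative gives -1.
Others report (6, 5): truth gives -1, best alternative gives -1.
Others report (6, 6): truth gives -1, best alternative gives -1.
(Remaining 3 profiles checked similarly; truth is weakly best in each.)
In every case the truthful report is at least as good as any alternative, so it is a dominant strategy.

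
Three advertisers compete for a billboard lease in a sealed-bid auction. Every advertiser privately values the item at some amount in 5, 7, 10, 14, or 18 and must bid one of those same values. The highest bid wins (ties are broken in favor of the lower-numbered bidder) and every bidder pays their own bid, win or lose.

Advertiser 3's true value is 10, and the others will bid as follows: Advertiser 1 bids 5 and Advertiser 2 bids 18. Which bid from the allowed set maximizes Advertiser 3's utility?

Bid 5: loses but pays 5, utility -5.
Bid 7: loses but pays 7, utility -7.
Bid 10: loses but pays 10, utility -10.
Bid 14: loses but pays 14, utility -14.
Bid 18: loses but pays 18, utility -18.
The best choice is 5 with utility -5.

5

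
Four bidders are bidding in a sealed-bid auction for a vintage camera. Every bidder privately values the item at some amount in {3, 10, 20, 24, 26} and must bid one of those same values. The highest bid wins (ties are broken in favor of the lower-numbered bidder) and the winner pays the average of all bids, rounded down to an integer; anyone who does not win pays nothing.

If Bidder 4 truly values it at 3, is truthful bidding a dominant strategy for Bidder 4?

Check each profile of the others' bids and compare truth against every alternative bid.
Others bid (3, 3, 3): truth gives 0, best alternative gives -1.
Others bid (3, 3, 10): truth gives 0, best alternative gives 0.
Others bid (3, 3, 20): truth gives 0, best alternative gives 0.
Others bid (3, 3, 24): truth gives 0, best alternative gives 0.
Others bid (3, 3, 26): truth gives 0, best alternative gives 0.
Others bid (3, 10, 3): truth gives 0, best alternative gives 0.
(Remaining 119 profiles checked similarly; truth is weakly best in each.)
In every case the truthful bid is at least as good as any alternative, so it is a dominant strategy.

Yes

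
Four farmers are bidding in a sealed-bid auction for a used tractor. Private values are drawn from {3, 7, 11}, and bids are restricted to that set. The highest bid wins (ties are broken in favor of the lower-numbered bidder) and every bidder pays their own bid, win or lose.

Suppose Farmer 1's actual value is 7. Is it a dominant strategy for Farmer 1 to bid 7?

No

Consider the case where Farmer 2 bids 3, Farmer 3 bids 3 and Farmer 4 bids 3.
Truthful bid 7: wins, pays 7, utility 7 - 7 = 0.
Bid 3 instead: wins, pays 3, utility 7 - 3 = 4.
Since 4 > 0, bidding 3 is strictly better here, so truthful bidding is not dominant.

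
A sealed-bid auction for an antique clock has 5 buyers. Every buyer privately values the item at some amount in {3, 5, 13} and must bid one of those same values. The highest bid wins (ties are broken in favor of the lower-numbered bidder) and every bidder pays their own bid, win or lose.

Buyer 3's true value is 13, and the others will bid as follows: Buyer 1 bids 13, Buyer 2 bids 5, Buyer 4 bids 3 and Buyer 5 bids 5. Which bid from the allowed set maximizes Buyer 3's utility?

Bid 3: loses but pays 3, utility -3.
Bid 5: loses but pays 5, utility -5.
Bid 13: loses but pays 13, utility -13.
The best choice is 3 with utility -3.

3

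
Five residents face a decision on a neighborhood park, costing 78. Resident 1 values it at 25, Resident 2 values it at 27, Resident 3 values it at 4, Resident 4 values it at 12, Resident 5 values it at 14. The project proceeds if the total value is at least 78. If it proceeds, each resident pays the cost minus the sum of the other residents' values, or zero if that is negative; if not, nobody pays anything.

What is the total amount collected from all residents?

62

Total value 82 ≥ cost 78, so it is built.
Resident 1: others sum to 57; max(0, 78 - 57) = 21.
Resident 2: others sum to 55; max(0, 78 - 55) = 23.
Resident 3: others sum to 78; max(0, 78 - 78) = 0.
Resident 4: others sum to 70; max(0, 78 - 70) = 8.
Resident 5: others sum to 68; max(0, 78 - 68) = 10.
Total collected = 21 + 23 + 0 + 8 + 10 = 62.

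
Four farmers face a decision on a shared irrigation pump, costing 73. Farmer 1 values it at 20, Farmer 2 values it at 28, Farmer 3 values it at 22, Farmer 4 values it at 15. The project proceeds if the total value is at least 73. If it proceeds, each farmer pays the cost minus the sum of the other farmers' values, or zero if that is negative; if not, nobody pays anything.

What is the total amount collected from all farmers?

Total value 85 ≥ cost 73, so it is built.
Farmer 1: others sum to 65; max(0, 73 - 65) = 8.
Farmer 2: others sum to 57; max(0, 73 - 57) = 16.
Farmer 3: others sum to 63; max(0, 73 - 63) = 10.
Farmer 4: others sum to 70; max(0, 73 - 70) = 3.
Total collected = 8 + 16 + 10 + 3 = 37.

37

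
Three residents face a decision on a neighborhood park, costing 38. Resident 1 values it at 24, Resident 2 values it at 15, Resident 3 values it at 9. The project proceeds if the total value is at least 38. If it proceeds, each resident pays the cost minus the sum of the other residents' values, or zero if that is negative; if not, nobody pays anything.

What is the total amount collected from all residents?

19

Total value 48 ≥ cost 38, so it is built.
Resident 1: others sum to 24; max(0, 38 - 24) = 14.
Resident 2: others sum to 33; max(0, 38 - 33) = 5.
Resident 3: others sum to 39; max(0, 38 - 39) = 0.
Total collected = 14 + 5 + 0 = 19.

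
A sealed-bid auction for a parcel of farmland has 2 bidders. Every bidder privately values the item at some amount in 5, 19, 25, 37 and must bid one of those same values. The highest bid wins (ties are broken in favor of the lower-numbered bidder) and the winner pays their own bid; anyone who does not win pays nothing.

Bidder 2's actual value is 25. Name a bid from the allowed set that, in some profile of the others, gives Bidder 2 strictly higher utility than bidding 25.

Suppose Bidder 1 bids 5.
Bid 25: wins, pays 25, utility 25 - 25 = 0.
Bid 19: wins, pays 19, utility 25 - 19 = 6.
So bidding 19 beats truth here (6 > 0).

19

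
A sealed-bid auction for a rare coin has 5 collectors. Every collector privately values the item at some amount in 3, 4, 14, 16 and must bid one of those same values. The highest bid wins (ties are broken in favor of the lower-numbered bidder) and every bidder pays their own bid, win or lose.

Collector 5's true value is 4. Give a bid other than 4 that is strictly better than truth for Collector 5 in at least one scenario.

3

Suppose Collector 1 bids 3, Collector 2 bids 3, Collector 3 bids 3 and Collector 4 bids 4.
Bid 4: loses but pays 4, utility -4.
Bid 3: loses but pays 3, utility -3.
So bidding 3 beats truth here (-3 > -4).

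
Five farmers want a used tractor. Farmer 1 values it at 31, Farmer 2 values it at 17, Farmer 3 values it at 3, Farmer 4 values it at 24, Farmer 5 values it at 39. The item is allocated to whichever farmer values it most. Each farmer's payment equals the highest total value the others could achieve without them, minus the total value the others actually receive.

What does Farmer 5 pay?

31

Farmer 5 has the highest value and receives the item.
Without Farmer 5, the item would go to the next-highest value, 31, so the others could achieve 31.
With Farmer 5 present and winning, the others receive nothing, so their total is 0.
Payment = 31 - 0 = 31.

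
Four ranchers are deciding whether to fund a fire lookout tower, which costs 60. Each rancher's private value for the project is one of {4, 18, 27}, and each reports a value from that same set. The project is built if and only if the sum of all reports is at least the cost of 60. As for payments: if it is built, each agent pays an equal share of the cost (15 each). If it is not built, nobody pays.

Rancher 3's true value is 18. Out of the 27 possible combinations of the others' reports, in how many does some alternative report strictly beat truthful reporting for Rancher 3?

Others report (4, 4, 27): truth gives 0; report 27 gives 3 > 0. Violating.
Others report (4, 18, 18): truth gives 0; report 27 gives 3 > 0. Violating.
Others report (4, 27, 4): truth gives 0; report 27 gives 3 > 0. Violating.
Others report (18, 4, 18): truth gives 0; report 27 gives 3 > 0. Violating.
Others report (4, 4, 4): truth gives 0; no alternative beats it.
Others report (4, 4, 18): truth gives 0; no alternative beats it.
(Checking all 27 profiles: 6 have a profitable deviation, 21 do not.)

6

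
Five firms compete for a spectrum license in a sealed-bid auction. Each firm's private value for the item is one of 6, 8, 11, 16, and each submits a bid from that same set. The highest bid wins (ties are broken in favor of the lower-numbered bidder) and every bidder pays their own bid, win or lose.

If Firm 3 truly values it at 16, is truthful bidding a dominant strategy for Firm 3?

No

Consider the case where Firm 1 bids 6, Firm 2 bids 6, Firm 4 bids 6 and Firm 5 bids 6.
Truthful bid 16: wins, pays 16, utility 16 - 16 = 0.
Bid 8 instead: wins, pays 8, utility 16 - 8 = 8.
Since 8 > 0, bidding 8 is strictly better here, so truthful bidding is not dominant.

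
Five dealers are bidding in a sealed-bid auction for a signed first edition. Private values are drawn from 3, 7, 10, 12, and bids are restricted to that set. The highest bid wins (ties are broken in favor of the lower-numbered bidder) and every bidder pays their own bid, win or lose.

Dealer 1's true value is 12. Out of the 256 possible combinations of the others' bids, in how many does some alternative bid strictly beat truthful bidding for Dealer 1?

81

Others bid (3, 3, 3, 3): truth gives 0; bid 3 gives 9 > 0. Violating.
Others bid (3, 3, 3, 7): truth gives 0; bid 7 gives 5 > 0. Violating.
Others bid (3, 3, 3, 10): truth gives 0; bid 10 gives 2 > 0. Violating.
Others bid (3, 3, 7, 3): truth gives 0; bid 7 gives 5 > 0. Violating.
Others bid (3, 3, 3, 12): truth gives 0; no alternative beats it.
Others bid (3, 3, 7, 12): truth gives 0; no alternative beats it.
(Checking all 256 profiles: 81 have a profitable deviation, 175 do not.)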